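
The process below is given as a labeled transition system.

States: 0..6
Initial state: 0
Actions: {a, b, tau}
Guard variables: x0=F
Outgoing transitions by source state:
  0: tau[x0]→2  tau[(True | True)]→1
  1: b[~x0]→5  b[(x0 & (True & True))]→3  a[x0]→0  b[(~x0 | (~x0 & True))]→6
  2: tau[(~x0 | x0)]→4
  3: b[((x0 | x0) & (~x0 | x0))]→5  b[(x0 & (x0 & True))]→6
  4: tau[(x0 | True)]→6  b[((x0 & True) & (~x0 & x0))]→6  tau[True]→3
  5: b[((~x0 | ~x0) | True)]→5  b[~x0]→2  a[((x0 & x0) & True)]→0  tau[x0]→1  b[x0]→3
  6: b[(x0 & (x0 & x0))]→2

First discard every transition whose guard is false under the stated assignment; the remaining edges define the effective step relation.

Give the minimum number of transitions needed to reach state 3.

Answer: 5

Trace:
BFS to 3:
  Layer 0: {0}
  Layer 1: {1}
  Layer 2: {5,6}
  Layer 3: {2}
  Layer 4: {4}
  Layer 5: {3}
3 enters at depth 5; path tau·b·b·tau·tau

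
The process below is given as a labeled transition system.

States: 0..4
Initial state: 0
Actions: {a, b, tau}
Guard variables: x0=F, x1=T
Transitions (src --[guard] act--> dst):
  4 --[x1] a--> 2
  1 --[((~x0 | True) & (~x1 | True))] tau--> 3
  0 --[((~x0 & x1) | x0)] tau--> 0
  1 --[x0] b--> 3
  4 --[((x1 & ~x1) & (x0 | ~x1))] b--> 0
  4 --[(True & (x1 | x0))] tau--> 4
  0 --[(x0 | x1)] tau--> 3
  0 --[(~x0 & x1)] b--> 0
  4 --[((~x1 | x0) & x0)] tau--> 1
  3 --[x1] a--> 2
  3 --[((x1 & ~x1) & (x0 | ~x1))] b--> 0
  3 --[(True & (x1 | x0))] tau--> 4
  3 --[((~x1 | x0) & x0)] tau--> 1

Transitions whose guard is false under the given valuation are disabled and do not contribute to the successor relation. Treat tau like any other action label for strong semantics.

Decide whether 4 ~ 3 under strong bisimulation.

Answer: BISIMILAR

Working:
Compute ~ classes (split until stable):
  P[0] = {{0,1,2,3,4}}
  P[1] = {{0},{1},{2},{3,4}}
stable after 2 split(s): 4 block(s)
[4]={3,4}  [3]={3,4}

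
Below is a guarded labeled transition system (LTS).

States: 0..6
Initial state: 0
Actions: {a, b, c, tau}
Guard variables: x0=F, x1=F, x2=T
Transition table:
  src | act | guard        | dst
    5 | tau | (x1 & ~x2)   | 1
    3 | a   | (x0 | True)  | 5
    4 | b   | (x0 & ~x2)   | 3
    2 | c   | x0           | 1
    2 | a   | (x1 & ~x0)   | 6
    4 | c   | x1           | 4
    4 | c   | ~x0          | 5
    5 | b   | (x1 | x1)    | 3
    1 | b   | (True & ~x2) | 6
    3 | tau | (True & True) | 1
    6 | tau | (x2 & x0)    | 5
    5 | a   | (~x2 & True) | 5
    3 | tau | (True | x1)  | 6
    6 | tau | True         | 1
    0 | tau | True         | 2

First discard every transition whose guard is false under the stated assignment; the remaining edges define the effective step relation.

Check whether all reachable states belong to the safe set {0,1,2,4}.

Inv-set: {0,1,2,4}
R = {0,2}
  0: ok
  2: ok

Answer: INVARIANT HOLDS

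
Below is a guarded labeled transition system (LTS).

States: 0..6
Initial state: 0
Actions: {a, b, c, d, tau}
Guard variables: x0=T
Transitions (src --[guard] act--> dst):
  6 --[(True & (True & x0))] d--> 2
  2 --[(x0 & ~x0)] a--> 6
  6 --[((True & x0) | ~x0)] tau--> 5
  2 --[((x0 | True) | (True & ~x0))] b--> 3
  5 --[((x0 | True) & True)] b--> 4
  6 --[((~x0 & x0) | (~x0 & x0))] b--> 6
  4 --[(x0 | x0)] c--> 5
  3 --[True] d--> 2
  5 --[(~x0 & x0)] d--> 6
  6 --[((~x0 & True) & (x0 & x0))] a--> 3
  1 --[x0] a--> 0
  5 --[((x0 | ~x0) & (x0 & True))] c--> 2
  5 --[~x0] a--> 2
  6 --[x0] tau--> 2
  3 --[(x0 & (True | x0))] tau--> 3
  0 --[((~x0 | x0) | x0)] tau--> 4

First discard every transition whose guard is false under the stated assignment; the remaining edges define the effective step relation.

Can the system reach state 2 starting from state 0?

Guard filter leaves 11 enabled edge(s).
Layer 0: {0}
Layer 1: {4}  total {0,4}
Layer 2: {5}  total {0,4,5}
Layer 3: {2}  total {0,2,4,5}
Layer 4: {3}  total {0,2,3,4,5}
Reachable = {0,2,3,4,5}
Path to 2: tau·c·c

Answer: REACHABLE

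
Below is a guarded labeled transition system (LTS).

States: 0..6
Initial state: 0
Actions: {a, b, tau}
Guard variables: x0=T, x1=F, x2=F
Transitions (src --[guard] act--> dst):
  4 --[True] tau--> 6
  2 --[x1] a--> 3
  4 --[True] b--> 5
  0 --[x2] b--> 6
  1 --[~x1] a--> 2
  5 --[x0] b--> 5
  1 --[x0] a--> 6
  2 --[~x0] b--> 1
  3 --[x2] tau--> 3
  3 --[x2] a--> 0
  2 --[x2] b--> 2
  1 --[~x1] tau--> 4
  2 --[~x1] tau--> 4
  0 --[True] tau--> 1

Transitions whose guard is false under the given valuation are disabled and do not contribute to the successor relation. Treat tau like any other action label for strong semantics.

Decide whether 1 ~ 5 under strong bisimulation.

Bisimulation quotient by refinement:
  round 0: {{0,1,2,3,4,5,6}}
  round 1: {{0,2},{1},{3,6},{4},{5}}
  round 2: {{0},{1},{2},{3,6},{4},{5}}
6 equivalence class(es) (converged in 3)
[1]={1}  [5]={5}

Answer: NOT BISIMILAR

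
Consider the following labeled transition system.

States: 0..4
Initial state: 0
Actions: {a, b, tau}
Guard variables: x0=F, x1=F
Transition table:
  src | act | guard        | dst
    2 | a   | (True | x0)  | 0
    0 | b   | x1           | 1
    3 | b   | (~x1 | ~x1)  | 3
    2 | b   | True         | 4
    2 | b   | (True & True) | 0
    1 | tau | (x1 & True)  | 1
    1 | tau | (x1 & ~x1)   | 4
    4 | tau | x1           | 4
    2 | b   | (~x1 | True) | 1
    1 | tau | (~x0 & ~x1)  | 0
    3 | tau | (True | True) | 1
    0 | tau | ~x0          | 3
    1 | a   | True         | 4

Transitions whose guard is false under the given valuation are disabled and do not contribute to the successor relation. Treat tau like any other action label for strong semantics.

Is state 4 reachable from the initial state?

Answer: REACHABLE

Working:
9 transition(s) survive guard evaluation.
depth 0: {0}
depth 1: {3}  now seen {0,3}
depth 2: {1}  now seen {0,1,3}
depth 3: {4}  now seen {0,1,3,4}
R = {0,1,3,4}
Path to 4: tau·tau·a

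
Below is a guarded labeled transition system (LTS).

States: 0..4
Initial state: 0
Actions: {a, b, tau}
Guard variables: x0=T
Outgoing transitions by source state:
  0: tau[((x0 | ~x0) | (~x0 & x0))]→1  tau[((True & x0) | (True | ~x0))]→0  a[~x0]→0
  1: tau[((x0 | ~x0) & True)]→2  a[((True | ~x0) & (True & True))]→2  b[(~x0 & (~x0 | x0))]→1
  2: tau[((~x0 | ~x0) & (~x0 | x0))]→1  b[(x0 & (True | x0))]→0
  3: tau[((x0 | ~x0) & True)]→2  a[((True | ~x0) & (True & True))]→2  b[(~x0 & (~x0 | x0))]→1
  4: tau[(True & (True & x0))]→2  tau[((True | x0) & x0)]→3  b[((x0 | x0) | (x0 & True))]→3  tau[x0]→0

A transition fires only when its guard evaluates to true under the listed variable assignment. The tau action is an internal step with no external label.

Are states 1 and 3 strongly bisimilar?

Compute ~ classes (split until stable):
  round 0: {{0,1,2,3,4}}
  round 1: {{0},{1,3},{2},{4}}
Fixed point at round 2; 4 class(es).
class of 1: {1,3}; class of 3: {1,3}

Answer: BISIMILAR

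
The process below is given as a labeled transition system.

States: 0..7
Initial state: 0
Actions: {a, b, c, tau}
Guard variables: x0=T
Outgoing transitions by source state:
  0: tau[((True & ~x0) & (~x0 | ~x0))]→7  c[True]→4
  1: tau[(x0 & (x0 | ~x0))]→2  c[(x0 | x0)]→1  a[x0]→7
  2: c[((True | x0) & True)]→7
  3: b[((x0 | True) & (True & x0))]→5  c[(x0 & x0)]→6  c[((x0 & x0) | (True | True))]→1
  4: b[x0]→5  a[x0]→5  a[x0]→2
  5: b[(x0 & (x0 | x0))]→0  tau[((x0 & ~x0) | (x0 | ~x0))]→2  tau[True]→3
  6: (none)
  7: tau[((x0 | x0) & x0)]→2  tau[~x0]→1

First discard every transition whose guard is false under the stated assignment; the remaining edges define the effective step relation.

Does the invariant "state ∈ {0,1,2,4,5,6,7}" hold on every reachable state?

Answer: INVARIANT VIOLATED at state 3

Analysis:
Inv-set: {0,1,2,4,5,6,7}
Reachable = {0,1,2,3,4,5,6,7}
  0: safe
  1: safe
  2: safe
  3: VIOLATES
  4: safe
  5: safe
  6: safe
  7: safe
counterexample path to 3: c·b·tau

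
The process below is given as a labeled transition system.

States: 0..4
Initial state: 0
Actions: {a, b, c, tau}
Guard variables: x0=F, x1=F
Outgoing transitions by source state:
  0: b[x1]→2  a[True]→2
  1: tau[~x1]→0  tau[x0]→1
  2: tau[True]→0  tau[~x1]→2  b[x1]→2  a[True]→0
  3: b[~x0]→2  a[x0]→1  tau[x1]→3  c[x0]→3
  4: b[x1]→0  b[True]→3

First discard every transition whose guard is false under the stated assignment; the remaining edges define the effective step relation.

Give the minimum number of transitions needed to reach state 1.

Layered search for 1:
  Layer 0: {0}
  Layer 1: {2}
1 never appears.

Answer: UNREACHABLE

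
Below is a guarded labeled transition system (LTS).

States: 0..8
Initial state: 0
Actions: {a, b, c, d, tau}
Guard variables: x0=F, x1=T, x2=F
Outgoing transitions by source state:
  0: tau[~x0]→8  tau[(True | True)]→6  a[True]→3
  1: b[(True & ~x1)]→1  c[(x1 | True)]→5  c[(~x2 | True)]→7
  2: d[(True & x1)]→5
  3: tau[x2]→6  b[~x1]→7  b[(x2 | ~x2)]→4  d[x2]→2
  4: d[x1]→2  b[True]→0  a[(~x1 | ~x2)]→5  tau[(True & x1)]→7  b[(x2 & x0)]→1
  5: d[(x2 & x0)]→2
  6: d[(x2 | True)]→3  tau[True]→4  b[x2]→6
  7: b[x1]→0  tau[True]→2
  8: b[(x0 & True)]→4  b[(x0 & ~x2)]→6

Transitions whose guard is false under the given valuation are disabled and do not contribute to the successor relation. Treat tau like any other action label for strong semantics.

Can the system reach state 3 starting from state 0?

After dropping false guards: 15 live edges.
L0 = {0}
L1 = {3,6,8}  now seen {0,3,6,8}
L2 = {4}  now seen {0,3,4,6,8}
L3 = {2,5,7}  now seen {0,2,3,4,5,6,7,8}
Reach set: {0,2,3,4,5,6,7,8}
trace reaching 3: a

Answer: REACHABLE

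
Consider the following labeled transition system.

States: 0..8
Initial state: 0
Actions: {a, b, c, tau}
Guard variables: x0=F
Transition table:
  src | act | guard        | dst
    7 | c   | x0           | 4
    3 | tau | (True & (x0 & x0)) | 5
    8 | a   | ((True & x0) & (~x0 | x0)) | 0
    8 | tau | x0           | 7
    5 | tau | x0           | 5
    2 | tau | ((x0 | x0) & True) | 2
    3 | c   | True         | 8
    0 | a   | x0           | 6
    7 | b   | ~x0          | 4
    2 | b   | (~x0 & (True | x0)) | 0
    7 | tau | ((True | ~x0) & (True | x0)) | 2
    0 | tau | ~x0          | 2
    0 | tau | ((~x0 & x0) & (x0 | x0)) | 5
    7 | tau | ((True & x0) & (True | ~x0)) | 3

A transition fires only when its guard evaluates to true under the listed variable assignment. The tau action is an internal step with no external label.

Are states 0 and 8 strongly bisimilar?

Bisimulation quotient by refinement:
  π0 = {{0,1,2,3,4,5,6,7,8}}
  π1 = {{0},{1,4,5,6,8},{2},{3},{7}}
Fixed point at round 2; 5 class(es).
class of 0: {0}; class of 8: {1,4,5,6,8}

Answer: NOT BISIMILAR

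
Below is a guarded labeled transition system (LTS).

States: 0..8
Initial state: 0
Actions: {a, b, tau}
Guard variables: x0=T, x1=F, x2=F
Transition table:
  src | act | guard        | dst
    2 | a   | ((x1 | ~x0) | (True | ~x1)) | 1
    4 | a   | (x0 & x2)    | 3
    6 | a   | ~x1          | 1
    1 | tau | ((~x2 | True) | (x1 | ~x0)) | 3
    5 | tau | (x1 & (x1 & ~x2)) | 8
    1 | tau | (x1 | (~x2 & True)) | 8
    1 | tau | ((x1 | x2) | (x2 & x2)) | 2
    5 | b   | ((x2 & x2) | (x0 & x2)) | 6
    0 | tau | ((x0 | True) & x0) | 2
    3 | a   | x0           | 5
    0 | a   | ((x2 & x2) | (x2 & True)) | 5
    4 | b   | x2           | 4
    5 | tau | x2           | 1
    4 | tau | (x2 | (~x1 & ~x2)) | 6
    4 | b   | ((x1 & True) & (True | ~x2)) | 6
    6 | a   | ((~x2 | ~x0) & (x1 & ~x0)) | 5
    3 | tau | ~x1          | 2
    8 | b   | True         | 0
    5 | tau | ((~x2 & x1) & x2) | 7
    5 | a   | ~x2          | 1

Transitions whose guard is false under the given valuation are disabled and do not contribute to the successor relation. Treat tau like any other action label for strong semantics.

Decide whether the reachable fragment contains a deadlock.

Reachable = {0,1,2,3,5,8}
  0: tau→2  [1 out]
  1: tau→3  tau→8  [2 out]
  2: a→1  [1 out]
  3: a→5  tau→2  [2 out]
  5: a→1  [1 out]
  8: b→0  [1 out]

Answer: DEADLOCK-FREE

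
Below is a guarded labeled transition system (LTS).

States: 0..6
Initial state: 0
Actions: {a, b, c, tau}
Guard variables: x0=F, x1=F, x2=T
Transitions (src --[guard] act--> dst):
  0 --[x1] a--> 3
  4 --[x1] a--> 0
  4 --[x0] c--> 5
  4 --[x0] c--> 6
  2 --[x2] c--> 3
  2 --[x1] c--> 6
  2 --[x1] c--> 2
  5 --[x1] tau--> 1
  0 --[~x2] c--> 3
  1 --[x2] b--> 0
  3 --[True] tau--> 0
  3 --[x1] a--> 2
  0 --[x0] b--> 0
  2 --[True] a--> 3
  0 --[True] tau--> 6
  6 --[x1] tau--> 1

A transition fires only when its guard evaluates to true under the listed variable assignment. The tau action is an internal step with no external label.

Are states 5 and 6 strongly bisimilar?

Bisimulation quotient by refinement:
  round 0: {{0,1,2,3,4,5,6}}
  round 1: {{0,3},{1},{2},{4,5,6}}
  round 2: {{0},{1},{2},{3},{4,5,6}}
5 equivalence class(es) (converged in 3)
5∈{4,5,6}, 6∈{4,5,6}

Answer: BISIMILAR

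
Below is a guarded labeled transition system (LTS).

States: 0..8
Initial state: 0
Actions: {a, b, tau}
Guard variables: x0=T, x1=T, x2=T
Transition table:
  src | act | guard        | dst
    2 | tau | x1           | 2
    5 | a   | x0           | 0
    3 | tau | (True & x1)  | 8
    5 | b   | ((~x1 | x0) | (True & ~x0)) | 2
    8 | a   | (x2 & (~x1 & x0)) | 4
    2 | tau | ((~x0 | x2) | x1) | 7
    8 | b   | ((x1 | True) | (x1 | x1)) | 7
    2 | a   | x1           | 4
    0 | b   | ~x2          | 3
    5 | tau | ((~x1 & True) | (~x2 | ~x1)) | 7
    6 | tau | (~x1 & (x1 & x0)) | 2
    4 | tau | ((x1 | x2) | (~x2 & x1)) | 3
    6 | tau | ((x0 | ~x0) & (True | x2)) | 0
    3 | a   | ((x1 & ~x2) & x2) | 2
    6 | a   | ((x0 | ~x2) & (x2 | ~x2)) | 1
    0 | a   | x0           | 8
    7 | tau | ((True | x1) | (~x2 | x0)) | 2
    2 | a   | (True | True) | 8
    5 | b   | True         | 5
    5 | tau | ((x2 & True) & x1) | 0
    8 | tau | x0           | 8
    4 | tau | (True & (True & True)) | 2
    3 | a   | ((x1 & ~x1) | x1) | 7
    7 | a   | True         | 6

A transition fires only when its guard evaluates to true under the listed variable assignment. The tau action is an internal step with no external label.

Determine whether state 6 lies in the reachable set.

Guard filter leaves 19 enabled edge(s).
Layer 0: {0}
Layer 1: {8}  now seen {0,8}
Layer 2: {7}  now seen {0,7,8}
Layer 3: {2,6}  now seen {0,2,6,7,8}
Layer 4: {1,4}  now seen {0,1,2,4,6,7,8}
Layer 5: {3}  now seen {0,1,2,3,4,6,7,8}
R = {0,1,2,3,4,6,7,8}
trace reaching 6: a·b·a

Answer: REACHABLE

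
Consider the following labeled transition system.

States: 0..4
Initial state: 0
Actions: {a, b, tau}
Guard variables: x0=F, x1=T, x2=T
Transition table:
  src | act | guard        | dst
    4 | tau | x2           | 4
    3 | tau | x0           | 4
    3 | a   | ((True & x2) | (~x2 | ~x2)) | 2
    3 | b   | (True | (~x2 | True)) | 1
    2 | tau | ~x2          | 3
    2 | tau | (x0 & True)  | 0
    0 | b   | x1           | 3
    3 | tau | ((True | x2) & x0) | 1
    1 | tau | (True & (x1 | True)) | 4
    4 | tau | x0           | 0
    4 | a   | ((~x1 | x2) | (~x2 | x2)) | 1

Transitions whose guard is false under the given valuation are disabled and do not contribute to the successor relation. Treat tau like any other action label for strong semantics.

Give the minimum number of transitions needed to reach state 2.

Answer: 2

Trace:
Layered search for 2:
  depth 0: {0}
  depth 1: {3}
  depth 2: {1,2}
2 enters at depth 2; path b·a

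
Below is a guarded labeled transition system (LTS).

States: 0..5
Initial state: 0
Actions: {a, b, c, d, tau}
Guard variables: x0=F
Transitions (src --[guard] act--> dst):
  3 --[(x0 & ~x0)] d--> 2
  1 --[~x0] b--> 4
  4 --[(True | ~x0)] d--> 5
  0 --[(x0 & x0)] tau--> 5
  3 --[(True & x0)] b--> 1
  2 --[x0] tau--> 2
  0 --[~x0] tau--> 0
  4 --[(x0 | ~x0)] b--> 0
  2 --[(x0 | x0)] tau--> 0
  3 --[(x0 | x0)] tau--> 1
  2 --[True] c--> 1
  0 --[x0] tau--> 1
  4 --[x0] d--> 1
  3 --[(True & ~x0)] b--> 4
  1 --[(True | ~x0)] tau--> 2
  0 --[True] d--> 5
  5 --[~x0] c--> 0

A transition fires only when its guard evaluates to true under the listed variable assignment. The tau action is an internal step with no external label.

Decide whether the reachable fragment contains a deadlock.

Reach set: {0,5}
  0: d→5  tau→0  [deg 2]
  5: c→0  [deg 1]

Answer: DEADLOCK-FREE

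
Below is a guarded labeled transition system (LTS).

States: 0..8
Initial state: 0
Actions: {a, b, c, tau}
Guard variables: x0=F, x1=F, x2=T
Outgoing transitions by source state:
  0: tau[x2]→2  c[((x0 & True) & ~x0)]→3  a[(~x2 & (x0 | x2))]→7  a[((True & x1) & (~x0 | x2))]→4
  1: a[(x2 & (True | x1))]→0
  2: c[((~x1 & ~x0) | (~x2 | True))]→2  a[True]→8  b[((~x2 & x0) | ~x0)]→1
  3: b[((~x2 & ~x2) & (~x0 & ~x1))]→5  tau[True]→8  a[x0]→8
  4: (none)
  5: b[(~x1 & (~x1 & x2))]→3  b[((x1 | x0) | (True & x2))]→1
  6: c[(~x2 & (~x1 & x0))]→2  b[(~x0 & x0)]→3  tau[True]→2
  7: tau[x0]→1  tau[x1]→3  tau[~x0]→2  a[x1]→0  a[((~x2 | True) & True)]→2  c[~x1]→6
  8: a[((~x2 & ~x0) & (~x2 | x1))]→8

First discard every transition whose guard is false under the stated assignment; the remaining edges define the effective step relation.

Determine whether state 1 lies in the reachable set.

Answer: REACHABLE

Working:
12 transition(s) survive guard evaluation.
L0 = {0}
L1 = {2}  now seen {0,2}
L2 = {1,8}  now seen {0,1,2,8}
Reachable = {0,1,2,8}
Path to 1: tau·b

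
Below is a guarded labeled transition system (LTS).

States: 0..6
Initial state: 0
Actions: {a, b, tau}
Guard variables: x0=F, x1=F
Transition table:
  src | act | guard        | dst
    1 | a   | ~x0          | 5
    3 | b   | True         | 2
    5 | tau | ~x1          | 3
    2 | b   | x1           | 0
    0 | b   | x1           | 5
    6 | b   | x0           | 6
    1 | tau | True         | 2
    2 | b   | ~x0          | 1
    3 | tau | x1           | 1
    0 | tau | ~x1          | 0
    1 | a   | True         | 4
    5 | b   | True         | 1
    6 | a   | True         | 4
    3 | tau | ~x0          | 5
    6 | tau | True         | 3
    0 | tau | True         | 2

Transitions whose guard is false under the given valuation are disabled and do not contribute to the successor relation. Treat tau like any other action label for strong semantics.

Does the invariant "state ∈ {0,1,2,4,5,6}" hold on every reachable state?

Answer: INVARIANT VIOLATED at state 3

Analysis:
Allowed set {0,1,2,4,5,6}
Reach set: {0,1,2,3,4,5}
  0: ✓
  1: ✓
  2: ✓
  3: VIOLATES
  4: ✓
  5: ✓
counterexample path to 3: tau·b·a·tau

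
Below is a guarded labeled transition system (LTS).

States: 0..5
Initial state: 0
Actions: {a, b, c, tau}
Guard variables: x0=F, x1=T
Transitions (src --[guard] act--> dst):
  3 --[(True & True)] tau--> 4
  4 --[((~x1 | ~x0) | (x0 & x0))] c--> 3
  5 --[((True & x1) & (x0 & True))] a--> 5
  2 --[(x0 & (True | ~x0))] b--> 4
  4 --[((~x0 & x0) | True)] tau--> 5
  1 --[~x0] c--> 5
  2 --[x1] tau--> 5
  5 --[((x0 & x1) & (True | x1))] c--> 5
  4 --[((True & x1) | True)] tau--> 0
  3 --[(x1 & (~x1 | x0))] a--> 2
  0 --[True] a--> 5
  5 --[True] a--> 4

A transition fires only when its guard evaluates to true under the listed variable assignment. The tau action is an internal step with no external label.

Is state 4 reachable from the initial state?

Answer: REACHABLE

Analysis:
8 transition(s) survive guard evaluation.
Layer 0: {0}
Layer 1: {5}  now seen {0,5}
Layer 2: {4}  now seen {0,4,5}
Layer 3: {3}  now seen {0,3,4,5}
Reach set: {0,3,4,5}
witness 4: a·a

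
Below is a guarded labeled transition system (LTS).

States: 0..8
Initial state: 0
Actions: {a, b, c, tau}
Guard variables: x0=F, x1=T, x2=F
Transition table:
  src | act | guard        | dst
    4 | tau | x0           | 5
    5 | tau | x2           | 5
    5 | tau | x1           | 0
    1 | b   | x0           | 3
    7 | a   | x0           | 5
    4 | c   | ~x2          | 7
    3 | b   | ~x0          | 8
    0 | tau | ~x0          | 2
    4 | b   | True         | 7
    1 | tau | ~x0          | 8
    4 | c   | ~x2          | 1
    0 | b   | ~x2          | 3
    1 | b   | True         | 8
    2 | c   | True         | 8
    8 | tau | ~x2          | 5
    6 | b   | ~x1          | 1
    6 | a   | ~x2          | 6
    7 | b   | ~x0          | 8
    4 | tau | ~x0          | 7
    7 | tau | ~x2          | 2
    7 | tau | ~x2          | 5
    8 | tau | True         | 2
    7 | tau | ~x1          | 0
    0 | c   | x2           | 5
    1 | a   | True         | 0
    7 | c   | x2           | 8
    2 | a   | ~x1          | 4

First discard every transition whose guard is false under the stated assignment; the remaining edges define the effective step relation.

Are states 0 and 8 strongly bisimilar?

Answer: NOT BISIMILAR

Analysis:
Bisimulation quotient by refinement:
  π0 = {{0,1,2,3,4,5,6,7,8}}
  π1 = {{0,7},{1},{2},{3},{4},{5,8},{6}}
  π2 = {{0},{1},{2},{3},{4},{5},{6},{7},{8}}
Fixed point at round 3; 9 class(es).
0∈{0}, 8∈{8}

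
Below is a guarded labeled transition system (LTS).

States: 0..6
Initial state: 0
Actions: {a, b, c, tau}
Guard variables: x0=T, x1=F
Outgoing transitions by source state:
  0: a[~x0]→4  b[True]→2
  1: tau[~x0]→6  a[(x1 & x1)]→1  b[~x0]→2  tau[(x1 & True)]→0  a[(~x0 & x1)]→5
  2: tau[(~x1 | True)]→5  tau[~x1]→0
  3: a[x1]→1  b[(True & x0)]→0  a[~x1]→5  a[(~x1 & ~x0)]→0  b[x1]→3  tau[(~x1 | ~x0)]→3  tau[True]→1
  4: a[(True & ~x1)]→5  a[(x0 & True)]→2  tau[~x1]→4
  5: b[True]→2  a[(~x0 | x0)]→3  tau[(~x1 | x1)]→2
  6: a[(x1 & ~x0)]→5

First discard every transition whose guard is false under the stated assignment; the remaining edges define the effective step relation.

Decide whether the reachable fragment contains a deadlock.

Reachable = {0,1,2,3,5}
  0: b→2  [1 exit(s)]
  1: ∅  [no exit]
  2: tau→0  tau→5  [2 exit(s)]
  3: a→5  b→0  tau→1  tau→3  [4 exit(s)]
  5: a→3  b→2  tau→2  [3 exit(s)]
Path to 1: b·tau·a·tau

Answer: DEADLOCK at state 1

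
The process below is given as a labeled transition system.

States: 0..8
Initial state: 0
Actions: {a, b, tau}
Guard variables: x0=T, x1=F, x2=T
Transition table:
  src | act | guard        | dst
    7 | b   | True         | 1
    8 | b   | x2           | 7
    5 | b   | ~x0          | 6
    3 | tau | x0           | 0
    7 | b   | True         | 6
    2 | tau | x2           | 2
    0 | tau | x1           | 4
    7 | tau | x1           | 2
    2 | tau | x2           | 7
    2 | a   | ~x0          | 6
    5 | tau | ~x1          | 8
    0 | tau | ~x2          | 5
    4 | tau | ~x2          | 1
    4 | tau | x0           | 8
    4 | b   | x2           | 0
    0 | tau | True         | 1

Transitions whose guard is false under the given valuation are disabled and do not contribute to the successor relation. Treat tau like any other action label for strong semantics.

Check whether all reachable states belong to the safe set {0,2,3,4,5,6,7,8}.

Safe = {0,2,3,4,5,6,7,8}
Reachable = {0,1}
  0: ok
  1: VIOLATES
reach 1 via tau — violates

Answer: INVARIANT VIOLATED at state 1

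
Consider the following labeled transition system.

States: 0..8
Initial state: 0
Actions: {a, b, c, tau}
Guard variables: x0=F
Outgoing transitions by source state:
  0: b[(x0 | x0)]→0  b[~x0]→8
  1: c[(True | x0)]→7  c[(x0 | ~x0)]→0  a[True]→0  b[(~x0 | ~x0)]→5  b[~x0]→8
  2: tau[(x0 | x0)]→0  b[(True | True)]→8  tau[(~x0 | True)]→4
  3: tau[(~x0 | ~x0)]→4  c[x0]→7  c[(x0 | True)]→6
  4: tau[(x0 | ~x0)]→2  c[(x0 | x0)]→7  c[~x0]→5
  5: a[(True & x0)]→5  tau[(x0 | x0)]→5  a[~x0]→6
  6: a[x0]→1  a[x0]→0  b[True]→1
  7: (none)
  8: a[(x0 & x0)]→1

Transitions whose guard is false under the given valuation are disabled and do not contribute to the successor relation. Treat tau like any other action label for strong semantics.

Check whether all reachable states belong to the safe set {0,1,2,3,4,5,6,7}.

Safe = {0,1,2,3,4,5,6,7}
Reachable = {0,8}
  0: ✓
  8: outside
witness against invariant: b → 8

Answer: INVARIANT VIOLATED at state 8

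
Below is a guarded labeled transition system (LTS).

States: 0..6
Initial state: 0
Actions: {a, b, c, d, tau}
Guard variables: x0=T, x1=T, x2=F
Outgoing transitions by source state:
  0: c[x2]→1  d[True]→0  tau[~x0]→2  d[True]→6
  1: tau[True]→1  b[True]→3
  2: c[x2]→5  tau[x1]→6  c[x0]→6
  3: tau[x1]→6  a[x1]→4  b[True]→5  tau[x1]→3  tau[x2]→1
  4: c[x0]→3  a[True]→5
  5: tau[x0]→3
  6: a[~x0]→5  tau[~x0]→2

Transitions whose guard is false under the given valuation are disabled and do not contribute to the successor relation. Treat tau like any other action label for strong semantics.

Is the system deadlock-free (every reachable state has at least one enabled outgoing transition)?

Answer: DEADLOCK at state 6

Working:
R = {0,6}
  0: d→0  d→6  [deg 2]
  6: ∅  [STUCK]
Path to 6: d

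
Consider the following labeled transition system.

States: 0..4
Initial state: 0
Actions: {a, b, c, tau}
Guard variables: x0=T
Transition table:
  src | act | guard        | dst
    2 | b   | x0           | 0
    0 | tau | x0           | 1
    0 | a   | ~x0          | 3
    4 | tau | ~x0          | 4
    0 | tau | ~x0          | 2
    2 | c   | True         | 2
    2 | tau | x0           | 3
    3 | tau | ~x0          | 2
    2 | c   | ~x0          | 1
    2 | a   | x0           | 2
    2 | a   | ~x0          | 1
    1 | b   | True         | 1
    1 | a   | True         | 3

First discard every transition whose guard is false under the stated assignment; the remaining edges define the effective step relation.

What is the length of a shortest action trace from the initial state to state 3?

Layered search for 3:
  L0 = {0}
  L1 = {1}
  L2 = {3}
first hit 3 at d=2 via tau·a

Answer: 2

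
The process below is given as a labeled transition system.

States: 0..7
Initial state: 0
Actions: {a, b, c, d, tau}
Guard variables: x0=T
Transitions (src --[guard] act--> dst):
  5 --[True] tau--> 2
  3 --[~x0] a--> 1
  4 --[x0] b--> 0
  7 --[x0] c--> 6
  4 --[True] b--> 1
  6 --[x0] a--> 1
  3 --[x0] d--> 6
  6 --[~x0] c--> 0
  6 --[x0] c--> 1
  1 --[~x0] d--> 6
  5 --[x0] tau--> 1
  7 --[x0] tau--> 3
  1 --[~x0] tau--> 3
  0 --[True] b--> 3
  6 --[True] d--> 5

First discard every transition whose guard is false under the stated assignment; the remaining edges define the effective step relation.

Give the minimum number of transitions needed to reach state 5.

Answer: 3

Working:
BFS to 5:
  depth 0: {0}
  depth 1: {3}
  depth 2: {6}
  depth 3: {1,5}
5 enters at depth 3; path b·d·d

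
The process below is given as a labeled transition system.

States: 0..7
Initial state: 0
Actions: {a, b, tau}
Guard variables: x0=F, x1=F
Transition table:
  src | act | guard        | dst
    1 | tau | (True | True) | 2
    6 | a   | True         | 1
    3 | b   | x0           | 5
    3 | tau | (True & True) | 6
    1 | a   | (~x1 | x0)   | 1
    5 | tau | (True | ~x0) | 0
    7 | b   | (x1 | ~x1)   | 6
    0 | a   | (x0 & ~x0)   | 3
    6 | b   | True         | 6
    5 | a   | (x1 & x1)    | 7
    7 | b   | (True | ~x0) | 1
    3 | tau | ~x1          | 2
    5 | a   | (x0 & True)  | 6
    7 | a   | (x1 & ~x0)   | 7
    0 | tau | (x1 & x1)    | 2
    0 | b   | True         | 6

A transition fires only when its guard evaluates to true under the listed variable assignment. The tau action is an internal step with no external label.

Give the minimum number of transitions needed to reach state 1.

Layered search for 1:
  L0 = {0}
  L1 = {6}
  L2 = {1}
1 enters at depth 2; path b·a

Answer: 2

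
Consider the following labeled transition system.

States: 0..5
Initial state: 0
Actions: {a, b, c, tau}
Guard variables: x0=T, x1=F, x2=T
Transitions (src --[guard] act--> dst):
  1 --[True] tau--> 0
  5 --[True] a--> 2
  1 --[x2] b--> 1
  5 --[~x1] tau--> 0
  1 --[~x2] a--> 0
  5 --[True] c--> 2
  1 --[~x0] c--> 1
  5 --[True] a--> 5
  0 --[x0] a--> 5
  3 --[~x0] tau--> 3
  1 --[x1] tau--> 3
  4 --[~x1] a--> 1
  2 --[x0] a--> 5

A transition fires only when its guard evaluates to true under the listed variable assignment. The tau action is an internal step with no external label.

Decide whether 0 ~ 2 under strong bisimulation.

Answer: BISIMILAR

Working:
Refine partition for ~:
  P[0] = {{0,1,2,3,4,5}}
  P[1] = {{0,2,4},{1},{3},{5}}
  P[2] = {{0,2},{1},{3},{4},{5}}
stable after 3 split(s): 5 block(s)
[0]={0,2}  [2]={0,2}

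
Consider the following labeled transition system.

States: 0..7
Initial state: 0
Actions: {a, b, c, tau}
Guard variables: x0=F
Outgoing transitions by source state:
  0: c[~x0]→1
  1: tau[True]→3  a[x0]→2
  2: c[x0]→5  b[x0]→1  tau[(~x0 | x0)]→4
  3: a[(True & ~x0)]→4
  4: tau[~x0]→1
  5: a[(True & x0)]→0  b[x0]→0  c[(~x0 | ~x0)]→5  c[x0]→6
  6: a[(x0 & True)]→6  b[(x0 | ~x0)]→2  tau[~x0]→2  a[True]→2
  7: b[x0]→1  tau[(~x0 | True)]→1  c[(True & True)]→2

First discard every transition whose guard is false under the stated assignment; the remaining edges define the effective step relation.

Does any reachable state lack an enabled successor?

Answer: DEADLOCK-FREE

Trace:
Reach set: {0,1,3,4}
  0: c→1  [1 exit(s)]
  1: tau→3  [1 exit(s)]
  3: a→4  [1 exit(s)]
  4: tau→1  [1 exit(s)]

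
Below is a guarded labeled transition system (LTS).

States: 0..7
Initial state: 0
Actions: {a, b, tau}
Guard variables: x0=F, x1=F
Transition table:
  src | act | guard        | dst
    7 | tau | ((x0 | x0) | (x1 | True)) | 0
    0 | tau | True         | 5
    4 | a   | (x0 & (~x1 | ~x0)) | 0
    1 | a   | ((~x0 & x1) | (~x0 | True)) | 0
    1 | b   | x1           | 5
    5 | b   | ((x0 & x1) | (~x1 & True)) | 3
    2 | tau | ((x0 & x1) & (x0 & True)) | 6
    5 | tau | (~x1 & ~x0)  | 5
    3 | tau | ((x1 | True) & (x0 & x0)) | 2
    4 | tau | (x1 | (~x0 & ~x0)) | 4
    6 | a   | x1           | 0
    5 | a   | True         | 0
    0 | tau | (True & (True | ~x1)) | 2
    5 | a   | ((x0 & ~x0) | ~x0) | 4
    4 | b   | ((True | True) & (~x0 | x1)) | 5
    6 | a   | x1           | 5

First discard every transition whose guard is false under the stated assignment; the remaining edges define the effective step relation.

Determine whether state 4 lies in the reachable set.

Answer: REACHABLE

Trace:
Guard filter leaves 10 enabled edge(s).
Layer 0: {0}
Layer 1: {2,5}  now seen {0,2,5}
Layer 2: {3,4}  now seen {0,2,3,4,5}
R = {0,2,3,4,5}
trace reaching 4: tau·a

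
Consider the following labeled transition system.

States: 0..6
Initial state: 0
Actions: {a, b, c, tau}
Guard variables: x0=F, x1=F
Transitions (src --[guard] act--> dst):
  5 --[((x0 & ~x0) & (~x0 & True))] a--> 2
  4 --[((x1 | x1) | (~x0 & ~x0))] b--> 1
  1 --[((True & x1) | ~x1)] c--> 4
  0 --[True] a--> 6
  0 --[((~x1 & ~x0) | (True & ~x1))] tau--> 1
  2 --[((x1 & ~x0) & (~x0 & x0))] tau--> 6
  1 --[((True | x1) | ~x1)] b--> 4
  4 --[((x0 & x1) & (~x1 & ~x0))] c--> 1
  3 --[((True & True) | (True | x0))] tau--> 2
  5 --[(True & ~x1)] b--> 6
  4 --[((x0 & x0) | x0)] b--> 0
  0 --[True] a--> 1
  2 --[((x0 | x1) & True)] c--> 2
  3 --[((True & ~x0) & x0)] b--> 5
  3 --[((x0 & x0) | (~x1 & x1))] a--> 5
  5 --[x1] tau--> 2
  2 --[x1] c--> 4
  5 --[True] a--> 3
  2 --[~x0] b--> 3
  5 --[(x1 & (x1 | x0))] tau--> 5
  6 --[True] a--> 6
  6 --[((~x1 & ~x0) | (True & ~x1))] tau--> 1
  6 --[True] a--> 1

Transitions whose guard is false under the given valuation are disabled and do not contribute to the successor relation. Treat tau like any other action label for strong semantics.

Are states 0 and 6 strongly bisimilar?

Answer: BISIMILAR

Trace:
Refine partition for ~:
  π0 = {{0,1,2,3,4,5,6}}
  π1 = {{0,6},{1},{2,4},{3},{5}}
  π2 = {{0,6},{1},{2},{3},{4},{5}}
stable after 3 split(s): 6 block(s)
class of 0: {0,6}; class of 6: {0,6}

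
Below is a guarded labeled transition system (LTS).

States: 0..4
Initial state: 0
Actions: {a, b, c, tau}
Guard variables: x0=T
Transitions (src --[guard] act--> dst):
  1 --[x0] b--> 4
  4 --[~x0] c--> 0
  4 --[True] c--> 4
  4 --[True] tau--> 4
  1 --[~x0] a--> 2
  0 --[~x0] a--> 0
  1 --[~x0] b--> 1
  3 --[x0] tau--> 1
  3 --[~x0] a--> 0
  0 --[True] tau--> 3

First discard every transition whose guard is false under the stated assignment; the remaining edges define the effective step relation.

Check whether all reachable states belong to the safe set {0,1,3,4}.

Answer: INVARIANT HOLDS

Trace:
Inv-set: {0,1,3,4}
Reachable = {0,1,3,4}
  0: ✓
  1: ✓
  3: ✓
  4: ✓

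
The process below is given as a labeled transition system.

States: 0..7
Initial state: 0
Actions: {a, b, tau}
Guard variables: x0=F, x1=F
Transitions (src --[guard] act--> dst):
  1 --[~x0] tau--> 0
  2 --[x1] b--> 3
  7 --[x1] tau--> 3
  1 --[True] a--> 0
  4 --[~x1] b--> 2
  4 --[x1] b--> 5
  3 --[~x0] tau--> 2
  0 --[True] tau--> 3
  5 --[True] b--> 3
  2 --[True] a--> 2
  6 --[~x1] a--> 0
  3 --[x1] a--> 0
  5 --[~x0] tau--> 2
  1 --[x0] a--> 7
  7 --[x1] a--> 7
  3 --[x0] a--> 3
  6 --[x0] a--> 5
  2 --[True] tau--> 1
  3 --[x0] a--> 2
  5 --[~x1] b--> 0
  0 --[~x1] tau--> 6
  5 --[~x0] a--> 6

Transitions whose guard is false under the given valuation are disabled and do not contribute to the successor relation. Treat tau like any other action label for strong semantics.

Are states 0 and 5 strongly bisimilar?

Answer: NOT BISIMILAR

Analysis:
Refine partition for ~:
  P[0] = {{0,1,2,3,4,5,6,7}}
  P[1] = {{0,3},{1,2},{4},{5},{6},{7}}
  P[2] = {{0},{1},{2},{3},{4},{5},{6},{7}}
8 equivalence class(es) (converged in 3)
[0]={0}  [5]={5}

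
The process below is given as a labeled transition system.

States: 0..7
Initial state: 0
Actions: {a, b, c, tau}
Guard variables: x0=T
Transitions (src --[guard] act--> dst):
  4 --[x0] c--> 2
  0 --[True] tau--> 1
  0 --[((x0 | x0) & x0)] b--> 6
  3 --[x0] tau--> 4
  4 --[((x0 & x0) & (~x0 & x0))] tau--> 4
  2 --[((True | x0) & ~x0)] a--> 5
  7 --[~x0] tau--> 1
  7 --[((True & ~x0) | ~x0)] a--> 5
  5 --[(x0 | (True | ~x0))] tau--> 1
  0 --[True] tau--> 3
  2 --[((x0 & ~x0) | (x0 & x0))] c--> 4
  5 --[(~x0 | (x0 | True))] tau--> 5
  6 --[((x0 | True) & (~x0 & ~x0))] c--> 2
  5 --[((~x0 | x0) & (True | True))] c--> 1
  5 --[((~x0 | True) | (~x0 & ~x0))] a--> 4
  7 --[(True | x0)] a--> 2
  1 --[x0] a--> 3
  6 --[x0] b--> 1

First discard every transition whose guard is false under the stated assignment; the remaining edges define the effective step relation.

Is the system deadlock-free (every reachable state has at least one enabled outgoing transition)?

Reach set: {0,1,2,3,4,6}
  0: b→6  tau→1  tau→3  [3 exit(s)]
  1: a→3  [1 exit(s)]
  2: c→4  [1 exit(s)]
  3: tau→4  [1 exit(s)]
  4: c→2  [1 exit(s)]
  6: b→1  [1 exit(s)]

Answer: DEADLOCK-FREE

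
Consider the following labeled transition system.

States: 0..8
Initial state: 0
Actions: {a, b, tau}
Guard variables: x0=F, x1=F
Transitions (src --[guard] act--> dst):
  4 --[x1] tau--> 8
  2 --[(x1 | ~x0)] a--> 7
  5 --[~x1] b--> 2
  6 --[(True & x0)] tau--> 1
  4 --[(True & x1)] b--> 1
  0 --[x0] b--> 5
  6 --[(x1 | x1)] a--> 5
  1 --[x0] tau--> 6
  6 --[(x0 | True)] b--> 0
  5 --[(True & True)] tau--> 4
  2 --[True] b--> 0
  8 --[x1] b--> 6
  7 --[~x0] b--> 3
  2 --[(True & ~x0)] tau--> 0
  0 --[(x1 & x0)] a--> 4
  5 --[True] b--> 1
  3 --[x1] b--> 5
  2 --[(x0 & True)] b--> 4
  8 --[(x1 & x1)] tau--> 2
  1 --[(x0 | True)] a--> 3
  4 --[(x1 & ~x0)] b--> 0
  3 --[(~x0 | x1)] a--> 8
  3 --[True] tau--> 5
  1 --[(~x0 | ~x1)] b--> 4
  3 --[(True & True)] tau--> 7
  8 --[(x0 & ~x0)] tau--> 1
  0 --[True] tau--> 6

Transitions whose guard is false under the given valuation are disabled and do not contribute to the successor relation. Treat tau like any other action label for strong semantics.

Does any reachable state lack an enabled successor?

Reach set: {0,6}
  0: tau→6  [deg 1]
  6: b→0  [deg 1]

Answer: DEADLOCK-FREE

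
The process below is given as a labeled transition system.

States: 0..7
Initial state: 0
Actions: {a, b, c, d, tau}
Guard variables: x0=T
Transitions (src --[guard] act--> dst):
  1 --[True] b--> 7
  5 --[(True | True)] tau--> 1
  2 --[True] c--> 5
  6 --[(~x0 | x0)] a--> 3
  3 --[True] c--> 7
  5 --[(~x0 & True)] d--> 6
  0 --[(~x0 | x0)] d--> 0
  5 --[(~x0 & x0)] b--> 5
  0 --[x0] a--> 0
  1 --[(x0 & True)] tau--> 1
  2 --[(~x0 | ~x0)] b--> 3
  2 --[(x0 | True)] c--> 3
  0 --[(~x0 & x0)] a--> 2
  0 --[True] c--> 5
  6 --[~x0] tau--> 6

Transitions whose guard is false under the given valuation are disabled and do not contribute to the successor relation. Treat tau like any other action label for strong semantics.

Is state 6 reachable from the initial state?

Answer: UNREACHABLE

Analysis:
10 transition(s) survive guard evaluation.
Layer 0: {0}
Layer 1: {5}  cumulative {0,5}
Layer 2: {1}  cumulative {0,1,5}
Layer 3: {7}  cumulative {0,1,5,7}
Reachable = {0,1,5,7}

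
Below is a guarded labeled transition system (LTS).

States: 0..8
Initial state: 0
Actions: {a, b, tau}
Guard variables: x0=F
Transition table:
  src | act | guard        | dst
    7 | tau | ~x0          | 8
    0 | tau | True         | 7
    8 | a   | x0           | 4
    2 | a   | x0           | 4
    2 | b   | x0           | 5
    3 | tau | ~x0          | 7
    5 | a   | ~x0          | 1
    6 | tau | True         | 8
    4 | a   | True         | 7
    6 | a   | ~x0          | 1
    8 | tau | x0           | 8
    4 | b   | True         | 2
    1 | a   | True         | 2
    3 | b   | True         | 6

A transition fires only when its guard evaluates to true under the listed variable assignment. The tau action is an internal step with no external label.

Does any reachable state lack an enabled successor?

Answer: DEADLOCK at state 8

Trace:
Reach set: {0,7,8}
  0: tau→7  [1 out]
  7: tau→8  [1 out]
  8: ∅  [deadlock]
Path to 8: tau·tau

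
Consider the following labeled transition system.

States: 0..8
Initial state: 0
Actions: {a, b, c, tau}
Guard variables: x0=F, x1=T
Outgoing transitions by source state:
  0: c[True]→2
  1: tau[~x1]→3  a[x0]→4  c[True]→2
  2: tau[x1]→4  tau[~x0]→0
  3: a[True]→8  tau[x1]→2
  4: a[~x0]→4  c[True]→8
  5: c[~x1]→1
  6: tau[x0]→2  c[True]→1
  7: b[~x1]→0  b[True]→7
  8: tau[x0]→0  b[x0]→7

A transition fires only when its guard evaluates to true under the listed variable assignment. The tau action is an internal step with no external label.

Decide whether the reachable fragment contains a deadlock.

R = {0,2,4,8}
  0: c→2  [1 exit(s)]
  2: tau→0  tau→4  [2 exit(s)]
  4: a→4  c→8  [2 exit(s)]
  8: ∅  [no exit]
trace reaching 8: c·tau·c

Answer: DEADLOCK at state 8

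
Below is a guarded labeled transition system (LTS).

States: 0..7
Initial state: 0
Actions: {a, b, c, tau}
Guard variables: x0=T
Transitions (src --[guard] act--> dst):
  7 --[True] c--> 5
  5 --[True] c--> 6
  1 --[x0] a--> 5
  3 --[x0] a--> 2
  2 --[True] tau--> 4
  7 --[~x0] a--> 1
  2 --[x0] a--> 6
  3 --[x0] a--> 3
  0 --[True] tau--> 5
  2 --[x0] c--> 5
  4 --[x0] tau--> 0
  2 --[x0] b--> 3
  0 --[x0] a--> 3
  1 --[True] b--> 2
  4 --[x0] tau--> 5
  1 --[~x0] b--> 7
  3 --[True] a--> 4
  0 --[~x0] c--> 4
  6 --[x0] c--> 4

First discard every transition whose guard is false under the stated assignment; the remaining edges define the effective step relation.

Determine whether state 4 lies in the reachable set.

Answer: REACHABLE

Trace:
After dropping false guards: 16 live edges.
depth 0: {0}
depth 1: {3,5}  now seen {0,3,5}
depth 2: {2,4,6}  now seen {0,2,3,4,5,6}
Reach set: {0,2,3,4,5,6}
witness 4: a·a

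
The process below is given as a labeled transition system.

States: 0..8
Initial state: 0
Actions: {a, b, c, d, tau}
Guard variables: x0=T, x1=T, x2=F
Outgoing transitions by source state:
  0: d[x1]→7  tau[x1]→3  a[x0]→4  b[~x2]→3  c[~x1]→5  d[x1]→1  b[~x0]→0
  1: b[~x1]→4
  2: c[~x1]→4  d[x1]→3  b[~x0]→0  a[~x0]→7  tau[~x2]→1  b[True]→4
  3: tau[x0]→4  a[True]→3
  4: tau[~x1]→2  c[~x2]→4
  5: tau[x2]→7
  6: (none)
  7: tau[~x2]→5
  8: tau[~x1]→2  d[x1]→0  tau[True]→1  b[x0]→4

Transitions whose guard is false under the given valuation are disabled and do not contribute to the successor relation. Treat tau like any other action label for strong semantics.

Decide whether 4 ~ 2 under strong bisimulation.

Answer: NOT BISIMILAR

Trace:
Compute ~ classes (split until stable):
  P[0] = {{0,1,2,3,4,5,6,7,8}}
  P[1] = {{0},{1,5,6},{2,8},{3},{4},{7}}
  P[2] = {{0},{1,5,6},{2},{3},{4},{7},{8}}
7 equivalence class(es) (converged in 3)
[4]={4}  [2]={2}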